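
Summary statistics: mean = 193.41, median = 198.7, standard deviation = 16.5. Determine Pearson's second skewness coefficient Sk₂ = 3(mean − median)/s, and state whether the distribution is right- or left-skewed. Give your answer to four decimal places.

-0.9618, left-skewed

Sk₂ = 3(193.41 − 198.7) / 16.5 = 3 × -5.2900 / 16.5
    = -15.8700 / 16.5 ≈ -0.9618
Sk₂ < 0 ⇒ mean < median ⇒ left-skewed (negative skew).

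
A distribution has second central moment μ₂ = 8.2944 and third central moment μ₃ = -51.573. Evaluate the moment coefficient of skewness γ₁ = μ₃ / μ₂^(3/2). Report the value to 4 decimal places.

-2.1590

σ = √μ₂ = √8.2944 = 2.88000
σ³ = μ₂^(3/2) = 23.88787
γ₁ = μ₃/σ³ = -51.573 / 23.88787 ≈ -2.1590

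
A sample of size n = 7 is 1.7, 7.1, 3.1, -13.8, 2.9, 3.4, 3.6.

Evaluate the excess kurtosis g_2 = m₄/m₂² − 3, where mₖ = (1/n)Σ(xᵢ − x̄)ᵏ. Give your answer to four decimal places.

1.6667

x̄ = 1.1429
Σ(xᵢ − x̄)² = 277.1371 ⇒ m₂ = 39.59102
Σ(xᵢ − x̄)⁴ = 51204.0440 ⇒ m₄ = 7314.86342
m₂² = 1567.44890
g_2 = m₄/m₂² − 3 = 4.66673 − 3 ≈ 1.6667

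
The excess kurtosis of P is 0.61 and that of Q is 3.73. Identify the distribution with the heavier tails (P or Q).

Higher excess kurtosis ⇒ heavier tails relative to the normal distribution.
0.61 vs 3.73: the larger is 3.73, so Q has heavier tails.

Q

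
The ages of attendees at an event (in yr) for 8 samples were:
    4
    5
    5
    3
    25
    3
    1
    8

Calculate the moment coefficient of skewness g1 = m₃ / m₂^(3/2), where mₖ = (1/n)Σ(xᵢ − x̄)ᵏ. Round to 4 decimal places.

x̄ = (4 + 5 + 5 + 3 + 25 + 3 + 1 + 8) / 8 = 6.7500
deviations (xᵢ − x̄): -2.7500, -1.7500, -1.7500, -3.7500, 18.2500, -3.7500, -5.7500, 1.2500
Σ(xᵢ − x̄)² = 409.5000 ⇒ m₂ = 409.5000/8 = 51.18750
Σ(xᵢ − x̄)³ = 5753.2500 ⇒ m₃ = 5753.2500/8 = 719.15625
m₂^(3/2) = 51.18750^(1.5) = 366.22322
g1 = m₃ / m₂^(3/2) = 719.15625 / 366.22322 ≈ 1.9637

1.9637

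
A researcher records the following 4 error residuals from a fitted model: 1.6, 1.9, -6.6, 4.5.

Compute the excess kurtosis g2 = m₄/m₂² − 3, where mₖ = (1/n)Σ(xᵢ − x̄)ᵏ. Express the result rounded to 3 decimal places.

-0.815

x̄ = 0.3500
Σ(xᵢ − x̄)² = 69.4900 ⇒ m₂ = 17.37250
Σ(xᵢ − x̄)⁴ = 2637.9594 ⇒ m₄ = 659.48986
m₂² = 301.80376
g2 = m₄/m₂² − 3 = 2.18516 − 3 ≈ -0.815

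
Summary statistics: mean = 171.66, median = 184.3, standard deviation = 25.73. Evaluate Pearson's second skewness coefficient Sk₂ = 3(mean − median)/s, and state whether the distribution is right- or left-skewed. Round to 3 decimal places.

-1.474, left-skewed

Sk₂ = 3(171.66 − 184.3) / 25.73 = 3 × -12.6400 / 25.73
    = -37.9200 / 25.73 ≈ -1.474
Sk₂ < 0 ⇒ mean < median ⇒ left-skewed (negative skew).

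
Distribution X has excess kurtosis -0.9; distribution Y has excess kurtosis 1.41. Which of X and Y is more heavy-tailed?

Higher excess kurtosis ⇒ heavier tails relative to the normal distribution.
-0.9 vs 1.41: the larger is 1.41, so Y has heavier tails. (Y is leptokurtic — heavier-than-normal tails; the other is platykurtic.)

Y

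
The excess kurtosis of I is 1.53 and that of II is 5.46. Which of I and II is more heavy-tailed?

II

Higher excess kurtosis ⇒ heavier tails relative to the normal distribution.
1.53 vs 5.46: the larger is 5.46, so II has heavier tails.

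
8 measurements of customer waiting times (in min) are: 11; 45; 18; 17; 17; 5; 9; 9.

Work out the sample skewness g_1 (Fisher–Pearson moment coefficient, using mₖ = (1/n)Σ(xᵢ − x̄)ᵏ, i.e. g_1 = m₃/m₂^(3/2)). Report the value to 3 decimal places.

x̄ = (11 + 45 + 18 + 17 + 17 + 5 + 9 + 9) / 8 = 16.3750
deviations (xᵢ − x̄): -5.3750, 28.6250, 1.6250, 0.6250, 0.6250, -11.3750, -7.3750, -7.3750
Σ(xᵢ − x̄)² = 1089.8750 ⇒ m₂ = 1089.8750/8 = 136.23438
Σ(xᵢ − x̄)³ = 21030.4688 ⇒ m₃ = 21030.4688/8 = 2628.80859
m₂^(3/2) = 136.23438^(1.5) = 1590.12057
g_1 = m₃ / m₂^(3/2) = 2628.80859 / 1590.12057 ≈ 1.653

1.653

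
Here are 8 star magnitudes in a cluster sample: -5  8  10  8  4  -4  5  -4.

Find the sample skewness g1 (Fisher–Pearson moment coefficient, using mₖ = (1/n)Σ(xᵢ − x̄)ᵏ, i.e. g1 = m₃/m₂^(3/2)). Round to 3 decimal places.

-0.259

x̄ = (-5 + 8 + 10 + 8 + 4 - 4 + 5 - 4) / 8 = 2.7500
deviations (xᵢ − x̄): -7.7500, 5.2500, 7.2500, 5.2500, 1.2500, -6.7500, 2.2500, -6.7500
Σ(xᵢ − x̄)² = 265.5000 ⇒ m₂ = 265.5000/8 = 33.18750
Σ(xᵢ − x̄)³ = -396.7500 ⇒ m₃ = -396.7500/8 = -49.59375
m₂^(3/2) = 33.18750^(1.5) = 191.18852
g1 = m₃ / m₂^(3/2) = -49.59375 / 191.18852 ≈ -0.259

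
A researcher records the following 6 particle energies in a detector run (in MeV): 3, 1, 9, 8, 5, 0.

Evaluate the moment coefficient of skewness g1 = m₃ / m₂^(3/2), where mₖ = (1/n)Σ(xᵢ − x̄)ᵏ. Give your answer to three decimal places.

x̄ = (3 + 1 + 9 + 8 + 5 + 0) / 6 = 4.3333
deviations (xᵢ − x̄): -1.3333, -3.3333, 4.6667, 3.6667, 0.6667, -4.3333
Σ(xᵢ − x̄)² = 67.3333 ⇒ m₂ = 67.3333/6 = 11.22222
Σ(xᵢ − x̄)³ = 30.4444 ⇒ m₃ = 30.4444/6 = 5.07407
m₂^(3/2) = 11.22222^(1.5) = 37.59398
g1 = m₃ / m₂^(3/2) = 5.07407 / 37.59398 ≈ 0.135

0.135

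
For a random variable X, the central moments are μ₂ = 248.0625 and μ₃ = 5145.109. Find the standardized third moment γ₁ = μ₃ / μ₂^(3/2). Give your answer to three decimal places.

1.317

σ = √μ₂ = √248.0625 = 15.75000
σ³ = μ₂^(3/2) = 3906.98438
γ₁ = μ₃/σ³ = 5145.109 / 3906.98438 ≈ 1.317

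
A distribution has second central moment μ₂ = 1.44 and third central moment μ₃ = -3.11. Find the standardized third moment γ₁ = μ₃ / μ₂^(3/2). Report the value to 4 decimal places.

σ = √μ₂ = √1.44 = 1.20000
σ³ = μ₂^(3/2) = 1.72800
γ₁ = μ₃/σ³ = -3.11 / 1.72800 ≈ -1.7998

-1.7998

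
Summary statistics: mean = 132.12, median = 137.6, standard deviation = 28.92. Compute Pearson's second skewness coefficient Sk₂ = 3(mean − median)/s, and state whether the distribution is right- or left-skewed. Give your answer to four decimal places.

Sk₂ = 3(132.12 − 137.6) / 28.92 = 3 × -5.4800 / 28.92
    = -16.4400 / 28.92 ≈ -0.5685
Sk₂ < 0 ⇒ mean < median ⇒ left-skewed (negative skew).

-0.5685, left-skewed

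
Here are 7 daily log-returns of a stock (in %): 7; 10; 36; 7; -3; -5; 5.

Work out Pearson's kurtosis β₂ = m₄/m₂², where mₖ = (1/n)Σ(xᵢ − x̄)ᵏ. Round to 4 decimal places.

3.8234

x̄ = 8.1429
Σ(xᵢ − x̄)² = 1088.8571 ⇒ m₂ = 155.55102
Σ(xᵢ − x̄)⁴ = 647574.3382 ⇒ m₄ = 92510.61974
m₂² = 24196.11995
β₂ = m₄/m₂² = 92510.61974 / 24196.11995 ≈ 3.8234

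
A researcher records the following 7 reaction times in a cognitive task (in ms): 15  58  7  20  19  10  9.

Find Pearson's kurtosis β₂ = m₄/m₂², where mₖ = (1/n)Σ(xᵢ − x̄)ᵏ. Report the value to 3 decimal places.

x̄ = 19.7143
Σ(xᵢ − x̄)² = 1859.4286 ⇒ m₂ = 265.63265
Σ(xᵢ − x̄)⁴ = 2197266.8805 ⇒ m₄ = 313895.26864
m₂² = 70560.70637
β₂ = m₄/m₂² = 313895.26864 / 70560.70637 ≈ 4.449

4.449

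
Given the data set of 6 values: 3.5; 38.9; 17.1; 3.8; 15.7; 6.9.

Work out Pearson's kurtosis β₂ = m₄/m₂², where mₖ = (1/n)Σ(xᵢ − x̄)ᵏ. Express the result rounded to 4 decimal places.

x̄ = 14.3167
Σ(xᵢ − x̄)² = 896.6083 ⇒ m₂ = 149.43472
Σ(xᵢ − x̄)⁴ = 394238.0988 ⇒ m₄ = 65706.34980
m₂² = 22330.73621
β₂ = m₄/m₂² = 65706.34980 / 22330.73621 ≈ 2.9424

2.9424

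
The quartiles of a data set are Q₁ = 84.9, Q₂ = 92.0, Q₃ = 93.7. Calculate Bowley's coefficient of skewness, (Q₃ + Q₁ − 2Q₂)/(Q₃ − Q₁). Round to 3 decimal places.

-0.614

numerator: Q₃ + Q₁ − 2Q₂ = 93.7 + 84.9 − 2×92.0 = -5.4000
denominator: Q₃ − Q₁ = 93.7 − 84.9 = 8.8000
Bowley skewness = -5.4000 / 8.8000 ≈ -0.614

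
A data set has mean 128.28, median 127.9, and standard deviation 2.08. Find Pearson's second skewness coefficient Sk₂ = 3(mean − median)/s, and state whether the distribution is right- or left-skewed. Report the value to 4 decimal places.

0.5481, right-skewed

Sk₂ = 3(128.28 − 127.9) / 2.08 = 3 × 0.3800 / 2.08
    = 1.1400 / 2.08 ≈ 0.5481
Sk₂ > 0 ⇒ mean > median ⇒ right-skewed (positive skew).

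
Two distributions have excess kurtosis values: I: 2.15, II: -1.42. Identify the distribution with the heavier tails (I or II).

Higher excess kurtosis ⇒ heavier tails relative to the normal distribution.
2.15 vs -1.42: the larger is 2.15, so I has heavier tails. (I is leptokurtic — heavier-than-normal tails; the other is platykurtic.)

I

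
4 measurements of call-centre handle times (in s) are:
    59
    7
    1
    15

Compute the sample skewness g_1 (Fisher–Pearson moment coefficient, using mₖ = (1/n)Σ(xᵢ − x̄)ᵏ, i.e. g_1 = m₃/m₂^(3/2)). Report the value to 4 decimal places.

0.9950

x̄ = (59 + 7 + 1 + 15) / 4 = 20.5000
deviations (xᵢ − x̄): 38.5000, -13.5000, -19.5000, -5.5000
Σ(xᵢ − x̄)² = 2075.0000 ⇒ m₂ = 2075.0000/4 = 518.75000
Σ(xᵢ − x̄)³ = 47025.0000 ⇒ m₃ = 47025.0000/4 = 11756.25000
m₂^(3/2) = 518.75000^(1.5) = 11815.09355
g_1 = m₃ / m₂^(3/2) = 11756.25000 / 11815.09355 ≈ 0.9950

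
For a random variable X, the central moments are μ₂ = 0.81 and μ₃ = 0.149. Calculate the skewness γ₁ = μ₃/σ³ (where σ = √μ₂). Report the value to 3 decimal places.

0.204

σ = √μ₂ = √0.81 = 0.90000
σ³ = μ₂^(3/2) = 0.72900
γ₁ = μ₃/σ³ = 0.149 / 0.72900 ≈ 0.204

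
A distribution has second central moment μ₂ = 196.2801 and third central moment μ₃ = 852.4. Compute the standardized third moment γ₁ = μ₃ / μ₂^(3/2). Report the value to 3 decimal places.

σ = √μ₂ = √196.2801 = 14.01000
σ³ = μ₂^(3/2) = 2749.88420
γ₁ = μ₃/σ³ = 852.4 / 2749.88420 ≈ 0.310

0.310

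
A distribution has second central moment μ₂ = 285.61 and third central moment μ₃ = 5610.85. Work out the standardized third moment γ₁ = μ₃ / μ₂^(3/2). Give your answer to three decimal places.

1.162

σ = √μ₂ = √285.61 = 16.90000
σ³ = μ₂^(3/2) = 4826.80900
γ₁ = μ₃/σ³ = 5610.85 / 4826.80900 ≈ 1.162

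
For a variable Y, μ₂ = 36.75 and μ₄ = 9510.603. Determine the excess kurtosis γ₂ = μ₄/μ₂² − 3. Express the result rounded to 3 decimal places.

μ₂² = 36.75² = 1350.56250
μ₄/μ₂² = 9510.603 / 1350.56250 = 7.04196
γ₂ = 7.04196 − 3 ≈ 4.042

4.042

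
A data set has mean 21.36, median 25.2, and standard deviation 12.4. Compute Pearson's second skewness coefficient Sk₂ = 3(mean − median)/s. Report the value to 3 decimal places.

-0.929

Sk₂ = 3(21.36 − 25.2) / 12.4 = 3 × -3.8400 / 12.4
    = -11.5200 / 12.4 ≈ -0.929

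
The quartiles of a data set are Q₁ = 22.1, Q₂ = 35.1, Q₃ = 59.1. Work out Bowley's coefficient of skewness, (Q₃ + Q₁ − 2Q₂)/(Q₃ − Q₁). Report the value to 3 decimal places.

0.297

numerator: Q₃ + Q₁ − 2Q₂ = 59.1 + 22.1 − 2×35.1 = 11.0000
denominator: Q₃ − Q₁ = 59.1 − 22.1 = 37.0000
Bowley skewness = 11.0000 / 37.0000 ≈ 0.297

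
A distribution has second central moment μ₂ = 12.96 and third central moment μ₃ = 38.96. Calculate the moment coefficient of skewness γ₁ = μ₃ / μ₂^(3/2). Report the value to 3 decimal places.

σ = √μ₂ = √12.96 = 3.60000
σ³ = μ₂^(3/2) = 46.65600
γ₁ = μ₃/σ³ = 38.96 / 46.65600 ≈ 0.835

0.835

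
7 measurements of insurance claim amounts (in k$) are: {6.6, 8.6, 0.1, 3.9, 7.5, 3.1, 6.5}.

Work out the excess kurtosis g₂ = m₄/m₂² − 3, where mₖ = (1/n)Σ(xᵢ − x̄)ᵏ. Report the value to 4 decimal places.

-0.8193

x̄ = 5.1857
Σ(xᵢ − x̄)² = 52.6086 ⇒ m₂ = 7.51551
Σ(xᵢ − x̄)⁴ = 862.1929 ⇒ m₄ = 123.17041
m₂² = 56.48289
g₂ = m₄/m₂² − 3 = 2.18067 − 3 ≈ -0.8193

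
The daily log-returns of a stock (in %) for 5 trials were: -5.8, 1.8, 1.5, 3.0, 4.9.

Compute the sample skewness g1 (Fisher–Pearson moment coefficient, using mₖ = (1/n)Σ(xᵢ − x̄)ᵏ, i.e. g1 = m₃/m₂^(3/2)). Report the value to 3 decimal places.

x̄ = (-5.8 + 1.8 + 1.5 + 3.0 + 4.9) / 5 = 1.0800
deviations (xᵢ − x̄): -6.8800, 0.7200, 0.4200, 1.9200, 3.8200
Σ(xᵢ − x̄)² = 66.3080 ⇒ m₂ = 66.3080/5 = 13.26160
Σ(xᵢ − x̄)³ = -262.3925 ⇒ m₃ = -262.3925/5 = -52.47850
m₂^(3/2) = 13.26160^(1.5) = 48.29408
g1 = m₃ / m₂^(3/2) = -52.47850 / 48.29408 ≈ -1.087

-1.087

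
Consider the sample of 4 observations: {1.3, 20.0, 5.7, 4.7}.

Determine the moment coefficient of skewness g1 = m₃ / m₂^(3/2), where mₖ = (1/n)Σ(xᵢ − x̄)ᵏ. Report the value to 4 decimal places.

0.9708

x̄ = (1.3 + 20.0 + 5.7 + 4.7) / 4 = 7.9250
deviations (xᵢ − x̄): -6.6250, 12.0750, -2.2250, -3.2250
Σ(xᵢ − x̄)² = 205.0475 ⇒ m₂ = 205.0475/4 = 51.26188
Σ(xᵢ − x̄)³ = 1425.2704 ⇒ m₃ = 1425.2704/4 = 356.31759
m₂^(3/2) = 51.26188^(1.5) = 367.02169
g1 = m₃ / m₂^(3/2) = 356.31759 / 367.02169 ≈ 0.9708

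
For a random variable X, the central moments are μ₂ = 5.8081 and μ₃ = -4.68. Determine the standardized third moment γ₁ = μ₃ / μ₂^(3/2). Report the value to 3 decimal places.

-0.334

σ = √μ₂ = √5.8081 = 2.41000
σ³ = μ₂^(3/2) = 13.99752
γ₁ = μ₃/σ³ = -4.68 / 13.99752 ≈ -0.334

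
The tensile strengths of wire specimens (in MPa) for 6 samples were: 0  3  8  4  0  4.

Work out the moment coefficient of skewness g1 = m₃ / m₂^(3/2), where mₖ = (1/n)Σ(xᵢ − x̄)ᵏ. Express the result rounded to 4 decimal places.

0.4125

x̄ = (0 + 3 + 8 + 4 + 0 + 4) / 6 = 3.1667
deviations (xᵢ − x̄): -3.1667, -0.1667, 4.8333, 0.8333, -3.1667, 0.8333
Σ(xᵢ − x̄)² = 44.8333 ⇒ m₂ = 44.8333/6 = 7.47222
Σ(xᵢ − x̄)³ = 50.5556 ⇒ m₃ = 50.5556/6 = 8.42593
m₂^(3/2) = 7.47222^(1.5) = 20.42559
g1 = m₃ / m₂^(3/2) = 8.42593 / 20.42559 ≈ 0.4125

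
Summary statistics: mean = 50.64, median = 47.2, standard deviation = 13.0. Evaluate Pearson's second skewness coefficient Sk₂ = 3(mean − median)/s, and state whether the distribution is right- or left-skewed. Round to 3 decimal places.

Sk₂ = 3(50.64 − 47.2) / 13.0 = 3 × 3.4400 / 13.0
    = 10.3200 / 13.0 ≈ 0.794
Sk₂ > 0 ⇒ mean > median ⇒ right-skewed (positive skew).

0.794, right-skewed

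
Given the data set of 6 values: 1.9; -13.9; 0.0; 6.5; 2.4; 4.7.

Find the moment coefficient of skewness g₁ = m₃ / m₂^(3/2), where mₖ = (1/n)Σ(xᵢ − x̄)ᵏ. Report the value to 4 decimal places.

x̄ = (1.9 - 13.9 + 0.0 + 6.5 + 2.4 + 4.7) / 6 = 0.2667
deviations (xᵢ − x̄): 1.6333, -14.1667, -0.2667, 6.2333, 2.1333, 4.4333
Σ(xᵢ − x̄)² = 266.4933 ⇒ m₂ = 266.4933/6 = 44.41556
Σ(xᵢ − x̄)³ = -2499.7964 ⇒ m₃ = -2499.7964/6 = -416.63274
m₂^(3/2) = 44.41556^(1.5) = 296.00745
g₁ = m₃ / m₂^(3/2) = -416.63274 / 296.00745 ≈ -1.4075

-1.4075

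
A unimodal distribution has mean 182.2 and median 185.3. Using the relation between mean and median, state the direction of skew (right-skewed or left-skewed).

left-skewed

mean − median = 182.2 − 185.3 = -3.1
mean < median ⇒ the longer tail is on the left ⇒ left-skewed (negatively skewed).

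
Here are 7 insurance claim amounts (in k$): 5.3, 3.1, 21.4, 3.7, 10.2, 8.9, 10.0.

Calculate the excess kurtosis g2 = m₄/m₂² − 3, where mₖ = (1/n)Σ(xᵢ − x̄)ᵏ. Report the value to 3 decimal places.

0.382

x̄ = 8.9429
Σ(xᵢ − x̄)² = 232.7771 ⇒ m₂ = 33.25388
Σ(xᵢ − x̄)⁴ = 26181.8448 ⇒ m₄ = 3740.26354
m₂² = 1105.82037
g2 = m₄/m₂² − 3 = 3.38234 − 3 ≈ 0.382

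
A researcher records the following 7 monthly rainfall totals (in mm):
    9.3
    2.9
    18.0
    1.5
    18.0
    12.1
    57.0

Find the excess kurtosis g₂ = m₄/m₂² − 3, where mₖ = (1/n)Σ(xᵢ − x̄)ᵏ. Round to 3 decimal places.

1.138

x̄ = 16.9714
Σ(xᵢ − x̄)² = 2124.3543 ⇒ m₂ = 303.47918
Σ(xᵢ − x̄)⁴ = 2667852.6075 ⇒ m₄ = 381121.80107
m₂² = 92099.61492
g₂ = m₄/m₂² − 3 = 4.13815 − 3 ≈ 1.138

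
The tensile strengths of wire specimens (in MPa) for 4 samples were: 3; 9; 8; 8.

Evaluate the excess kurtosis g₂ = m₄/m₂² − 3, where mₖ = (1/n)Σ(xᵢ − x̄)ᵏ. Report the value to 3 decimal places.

-0.736

x̄ = 7.0000
Σ(xᵢ − x̄)² = 22.0000 ⇒ m₂ = 5.50000
Σ(xᵢ − x̄)⁴ = 274.0000 ⇒ m₄ = 68.50000
m₂² = 30.25000
g₂ = m₄/m₂² − 3 = 2.26446 − 3 ≈ -0.736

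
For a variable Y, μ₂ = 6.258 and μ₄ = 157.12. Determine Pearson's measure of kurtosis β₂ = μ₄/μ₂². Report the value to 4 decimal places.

4.0120

μ₂² = 6.258² = 39.16256
μ₄/μ₂² = 157.12 / 39.16256 = 4.01199
β₂ ≈ 4.0120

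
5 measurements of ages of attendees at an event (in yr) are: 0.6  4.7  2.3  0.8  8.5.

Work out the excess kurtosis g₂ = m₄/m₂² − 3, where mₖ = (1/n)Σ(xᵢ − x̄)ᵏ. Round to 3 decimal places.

-0.898

x̄ = 3.3800
Σ(xᵢ − x̄)² = 43.5080 ⇒ m₂ = 8.70160
Σ(xᵢ − x̄)⁴ = 795.6270 ⇒ m₄ = 159.12541
m₂² = 75.71784
g₂ = m₄/m₂² − 3 = 2.10156 − 3 ≈ -0.898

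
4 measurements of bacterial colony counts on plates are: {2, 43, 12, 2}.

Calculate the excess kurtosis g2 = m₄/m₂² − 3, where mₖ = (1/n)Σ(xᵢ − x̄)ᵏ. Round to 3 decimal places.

-0.842

x̄ = 14.7500
Σ(xᵢ − x̄)² = 1130.7500 ⇒ m₂ = 282.68750
Σ(xᵢ − x̄)⁴ = 689814.0781 ⇒ m₄ = 172453.51953
m₂² = 79912.22266
g2 = m₄/m₂² − 3 = 2.15804 − 3 ≈ -0.842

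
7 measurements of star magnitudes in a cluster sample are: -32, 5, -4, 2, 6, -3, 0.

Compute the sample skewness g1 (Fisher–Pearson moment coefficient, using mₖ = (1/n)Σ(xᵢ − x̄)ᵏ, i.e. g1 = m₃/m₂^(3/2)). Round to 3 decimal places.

x̄ = (-32 + 5 - 4 + 2 + 6 - 3 + 0) / 7 = -3.7143
deviations (xᵢ − x̄): -28.2857, 8.7143, -0.2857, 5.7143, 9.7143, 0.7143, 3.7143
Σ(xᵢ − x̄)² = 1017.4286 ⇒ m₂ = 1017.4286/7 = 145.34694
Σ(xᵢ − x̄)³ = -20814.2449 ⇒ m₃ = -20814.2449/7 = -2973.46356
m₂^(3/2) = 145.34694^(1.5) = 1752.30151
g1 = m₃ / m₂^(3/2) = -2973.46356 / 1752.30151 ≈ -1.697

-1.697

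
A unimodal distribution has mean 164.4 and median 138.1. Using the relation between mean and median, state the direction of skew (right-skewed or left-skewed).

mean − median = 164.4 − 138.1 = 26.3
mean > median ⇒ the longer tail is on the right ⇒ right-skewed (positively skewed).

right-skewed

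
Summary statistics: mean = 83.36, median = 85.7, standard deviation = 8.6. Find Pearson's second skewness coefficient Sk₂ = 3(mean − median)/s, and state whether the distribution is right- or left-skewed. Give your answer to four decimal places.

Sk₂ = 3(83.36 − 85.7) / 8.6 = 3 × -2.3400 / 8.6
    = -7.0200 / 8.6 ≈ -0.8163
Sk₂ < 0 ⇒ mean < median ⇒ left-skewed (negative skew).

-0.8163, left-skewed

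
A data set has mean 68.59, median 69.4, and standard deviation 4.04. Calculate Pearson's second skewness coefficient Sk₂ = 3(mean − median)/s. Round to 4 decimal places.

-0.6015

Sk₂ = 3(68.59 − 69.4) / 4.04 = 3 × -0.8100 / 4.04
    = -2.4300 / 4.04 ≈ -0.6015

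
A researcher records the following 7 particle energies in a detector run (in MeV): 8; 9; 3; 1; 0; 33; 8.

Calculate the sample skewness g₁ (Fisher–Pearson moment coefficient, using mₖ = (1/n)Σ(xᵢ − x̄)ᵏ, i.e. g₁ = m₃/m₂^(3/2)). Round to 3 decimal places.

1.606

x̄ = (8 + 9 + 3 + 1 + 0 + 33 + 8) / 7 = 8.8571
deviations (xᵢ − x̄): -0.8571, 0.1429, -5.8571, -7.8571, -8.8571, 24.1429, -0.8571
Σ(xᵢ − x̄)² = 758.8571 ⇒ m₂ = 758.8571/7 = 108.40816
Σ(xᵢ − x̄)³ = 12690.2449 ⇒ m₃ = 12690.2449/7 = 1812.89213
m₂^(3/2) = 108.40816^(1.5) = 1128.73757
g₁ = m₃ / m₂^(3/2) = 1812.89213 / 1128.73757 ≈ 1.606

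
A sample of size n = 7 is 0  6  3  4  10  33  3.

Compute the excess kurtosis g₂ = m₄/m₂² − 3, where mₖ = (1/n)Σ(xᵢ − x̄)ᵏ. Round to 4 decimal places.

1.4848

x̄ = 8.4286
Σ(xᵢ − x̄)² = 761.7143 ⇒ m₂ = 108.81633
Σ(xᵢ − x̄)⁴ = 371729.4344 ⇒ m₄ = 53104.20491
m₂² = 11840.99292
g₂ = m₄/m₂² − 3 = 4.48478 − 3 ≈ 1.4848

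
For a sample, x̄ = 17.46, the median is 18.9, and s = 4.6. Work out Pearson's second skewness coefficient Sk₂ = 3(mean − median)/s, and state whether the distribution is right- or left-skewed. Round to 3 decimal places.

Sk₂ = 3(17.46 − 18.9) / 4.6 = 3 × -1.4400 / 4.6
    = -4.3200 / 4.6 ≈ -0.939
Sk₂ < 0 ⇒ mean < median ⇒ left-skewed (negative skew).

-0.939, left-skewed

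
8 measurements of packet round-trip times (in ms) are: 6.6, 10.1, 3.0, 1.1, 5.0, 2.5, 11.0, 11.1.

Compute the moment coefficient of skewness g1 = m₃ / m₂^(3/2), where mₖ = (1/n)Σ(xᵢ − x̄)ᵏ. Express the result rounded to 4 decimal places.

x̄ = (6.6 + 10.1 + 3.0 + 1.1 + 5.0 + 2.5 + 11.0 + 11.1) / 8 = 6.3000
deviations (xᵢ − x̄): 0.3000, 3.8000, -3.3000, -5.2000, -1.3000, -3.8000, 4.7000, 4.8000
Σ(xᵢ − x̄)² = 113.7200 ⇒ m₂ = 113.7200/8 = 14.21500
Σ(xᵢ − x̄)³ = 35.7000 ⇒ m₃ = 35.7000/8 = 4.46250
m₂^(3/2) = 14.21500^(1.5) = 53.59451
g1 = m₃ / m₂^(3/2) = 4.46250 / 53.59451 ≈ 0.0833

0.0833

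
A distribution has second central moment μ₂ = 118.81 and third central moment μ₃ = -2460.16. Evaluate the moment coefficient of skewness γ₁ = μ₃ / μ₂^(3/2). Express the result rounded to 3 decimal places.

-1.900

σ = √μ₂ = √118.81 = 10.90000
σ³ = μ₂^(3/2) = 1295.02900
γ₁ = μ₃/σ³ = -2460.16 / 1295.02900 ≈ -1.900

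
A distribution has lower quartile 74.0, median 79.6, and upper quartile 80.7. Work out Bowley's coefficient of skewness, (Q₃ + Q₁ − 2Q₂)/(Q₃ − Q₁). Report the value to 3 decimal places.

-0.672

numerator: Q₃ + Q₁ − 2Q₂ = 80.7 + 74.0 − 2×79.6 = -4.5000
denominator: Q₃ − Q₁ = 80.7 − 74.0 = 6.7000
Bowley skewness = -4.5000 / 6.7000 ≈ -0.672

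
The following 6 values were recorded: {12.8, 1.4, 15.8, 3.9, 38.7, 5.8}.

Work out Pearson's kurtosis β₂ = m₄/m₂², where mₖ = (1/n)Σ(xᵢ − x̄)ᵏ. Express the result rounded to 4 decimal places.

3.1411

x̄ = 13.0667
Σ(xᵢ − x̄)² = 937.5533 ⇒ m₂ = 156.25889
Σ(xᵢ − x̄)⁴ = 460169.0985 ⇒ m₄ = 76694.84975
m₂² = 24416.84036
β₂ = m₄/m₂² = 76694.84975 / 24416.84036 ≈ 3.1411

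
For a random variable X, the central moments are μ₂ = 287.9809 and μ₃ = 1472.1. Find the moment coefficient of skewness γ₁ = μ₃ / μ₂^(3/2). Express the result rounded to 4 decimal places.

0.3012

σ = √μ₂ = √287.9809 = 16.97000
σ³ = μ₂^(3/2) = 4887.03587
γ₁ = μ₃/σ³ = 1472.1 / 4887.03587 ≈ 0.3012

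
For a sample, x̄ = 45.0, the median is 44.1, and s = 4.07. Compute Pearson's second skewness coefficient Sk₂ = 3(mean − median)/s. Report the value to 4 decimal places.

Sk₂ = 3(45.0 − 44.1) / 4.07 = 3 × 0.9000 / 4.07
    = 2.7000 / 4.07 ≈ 0.6634

0.6634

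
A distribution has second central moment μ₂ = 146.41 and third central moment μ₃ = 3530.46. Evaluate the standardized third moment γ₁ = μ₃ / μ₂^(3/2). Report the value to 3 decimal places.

1.993

σ = √μ₂ = √146.41 = 12.10000
σ³ = μ₂^(3/2) = 1771.56100
γ₁ = μ₃/σ³ = 3530.46 / 1771.56100 ≈ 1.993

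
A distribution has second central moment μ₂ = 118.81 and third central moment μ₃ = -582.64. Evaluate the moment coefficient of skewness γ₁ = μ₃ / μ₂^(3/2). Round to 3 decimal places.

σ = √μ₂ = √118.81 = 10.90000
σ³ = μ₂^(3/2) = 1295.02900
γ₁ = μ₃/σ³ = -582.64 / 1295.02900 ≈ -0.450

-0.450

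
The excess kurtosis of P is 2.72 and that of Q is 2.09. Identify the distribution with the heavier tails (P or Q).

P

Higher excess kurtosis ⇒ heavier tails relative to the normal distribution.
2.72 vs 2.09: the larger is 2.72, so P has heavier tails.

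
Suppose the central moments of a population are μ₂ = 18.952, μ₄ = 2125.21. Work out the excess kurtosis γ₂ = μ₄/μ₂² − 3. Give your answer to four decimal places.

2.9169

μ₂² = 18.952² = 359.17830
μ₄/μ₂² = 2125.21 / 359.17830 = 5.91687
γ₂ = 5.91687 − 3 ≈ 2.9169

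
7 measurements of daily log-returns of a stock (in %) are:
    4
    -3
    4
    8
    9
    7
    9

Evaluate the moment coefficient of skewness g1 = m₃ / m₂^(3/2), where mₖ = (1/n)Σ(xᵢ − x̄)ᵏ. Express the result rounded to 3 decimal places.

-1.134

x̄ = (4 - 3 + 4 + 8 + 9 + 7 + 9) / 7 = 5.4286
deviations (xᵢ − x̄): -1.4286, -8.4286, -1.4286, 2.5714, 3.5714, 1.5714, 3.5714
Σ(xᵢ − x̄)² = 109.7143 ⇒ m₂ = 109.7143/7 = 15.67347
Σ(xᵢ − x̄)³ = -492.6122 ⇒ m₃ = -492.6122/7 = -70.37318
m₂^(3/2) = 15.67347^(1.5) = 62.05085
g1 = m₃ / m₂^(3/2) = -70.37318 / 62.05085 ≈ -1.134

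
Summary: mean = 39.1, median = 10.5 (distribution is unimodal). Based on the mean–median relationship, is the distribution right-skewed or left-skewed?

mean − median = 39.1 − 10.5 = 28.6
mean > median ⇒ the longer tail is on the right ⇒ right-skewed (positively skewed).

right-skewed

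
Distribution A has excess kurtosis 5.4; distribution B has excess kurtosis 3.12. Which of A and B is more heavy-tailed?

A

Higher excess kurtosis ⇒ heavier tails relative to the normal distribution.
5.4 vs 3.12: the larger is 5.4, so A has heavier tails.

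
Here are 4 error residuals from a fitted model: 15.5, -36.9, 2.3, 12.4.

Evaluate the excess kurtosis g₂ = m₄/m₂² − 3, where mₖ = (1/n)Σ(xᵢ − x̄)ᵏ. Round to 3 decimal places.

-0.823

x̄ = -1.6750
Σ(xᵢ − x̄)² = 1749.6875 ⇒ m₂ = 437.42188
Σ(xᵢ − x̄)⁴ = 1666095.2585 ⇒ m₄ = 416523.81463
m₂² = 191337.89673
g₂ = m₄/m₂² − 3 = 2.17690 − 3 ≈ -0.823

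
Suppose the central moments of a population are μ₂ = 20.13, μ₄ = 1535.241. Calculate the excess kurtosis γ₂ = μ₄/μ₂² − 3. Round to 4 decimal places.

μ₂² = 20.13² = 405.21690
μ₄/μ₂² = 1535.241 / 405.21690 = 3.78869
γ₂ = 3.78869 − 3 ≈ 0.7887

0.7887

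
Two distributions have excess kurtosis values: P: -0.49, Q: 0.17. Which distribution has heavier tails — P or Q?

Q

Higher excess kurtosis ⇒ heavier tails relative to the normal distribution.
-0.49 vs 0.17: the larger is 0.17, so Q has heavier tails. (Q is leptokurtic — heavier-than-normal tails; the other is platykurtic.)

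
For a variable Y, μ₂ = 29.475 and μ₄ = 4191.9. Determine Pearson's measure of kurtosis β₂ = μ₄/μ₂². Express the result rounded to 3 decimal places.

μ₂² = 29.475² = 868.77563
μ₄/μ₂² = 4191.9 / 868.77563 = 4.82507
β₂ ≈ 4.825

4.825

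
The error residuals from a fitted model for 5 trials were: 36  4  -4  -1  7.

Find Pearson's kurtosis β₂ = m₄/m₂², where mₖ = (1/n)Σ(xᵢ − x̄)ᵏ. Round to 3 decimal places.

x̄ = 8.4000
Σ(xᵢ − x̄)² = 1025.2000 ⇒ m₂ = 205.04000
Σ(xᵢ − x̄)⁴ = 612106.5760 ⇒ m₄ = 122421.31520
m₂² = 42041.40160
β₂ = m₄/m₂² = 122421.31520 / 42041.40160 ≈ 2.912

2.912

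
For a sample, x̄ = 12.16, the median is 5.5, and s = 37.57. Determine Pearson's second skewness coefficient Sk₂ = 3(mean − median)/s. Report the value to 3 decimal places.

0.532

Sk₂ = 3(12.16 − 5.5) / 37.57 = 3 × 6.6600 / 37.57
    = 19.9800 / 37.57 ≈ 0.532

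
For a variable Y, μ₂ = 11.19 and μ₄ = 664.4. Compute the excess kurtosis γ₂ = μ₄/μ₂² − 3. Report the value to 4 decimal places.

μ₂² = 11.19² = 125.21610
μ₄/μ₂² = 664.4 / 125.21610 = 5.30603
γ₂ = 5.30603 − 3 ≈ 2.3060

2.3060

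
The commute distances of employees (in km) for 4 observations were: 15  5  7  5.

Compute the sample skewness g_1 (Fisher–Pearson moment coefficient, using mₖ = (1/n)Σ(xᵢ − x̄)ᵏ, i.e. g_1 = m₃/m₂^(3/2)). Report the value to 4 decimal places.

x̄ = (15 + 5 + 7 + 5) / 4 = 8.0000
deviations (xᵢ − x̄): 7.0000, -3.0000, -1.0000, -3.0000
Σ(xᵢ − x̄)² = 68.0000 ⇒ m₂ = 68.0000/4 = 17.00000
Σ(xᵢ − x̄)³ = 288.0000 ⇒ m₃ = 288.0000/4 = 72.00000
m₂^(3/2) = 17.00000^(1.5) = 70.09280
g_1 = m₃ / m₂^(3/2) = 72.00000 / 70.09280 ≈ 1.0272

1.0272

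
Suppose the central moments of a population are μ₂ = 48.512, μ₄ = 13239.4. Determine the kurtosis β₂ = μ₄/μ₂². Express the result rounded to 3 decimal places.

μ₂² = 48.512² = 2353.41414
μ₄/μ₂² = 13239.4 / 2353.41414 = 5.62561
β₂ ≈ 5.626

5.626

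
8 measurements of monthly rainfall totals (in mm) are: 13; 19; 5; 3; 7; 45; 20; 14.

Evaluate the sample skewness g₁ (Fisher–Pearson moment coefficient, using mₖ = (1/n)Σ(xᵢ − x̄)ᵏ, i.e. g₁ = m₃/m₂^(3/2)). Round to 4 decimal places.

1.3528

x̄ = (13 + 19 + 5 + 3 + 7 + 45 + 20 + 14) / 8 = 15.7500
deviations (xᵢ − x̄): -2.7500, 3.2500, -10.7500, -12.7500, -8.7500, 29.2500, 4.2500, -1.7500
Σ(xᵢ − x̄)² = 1249.5000 ⇒ m₂ = 1249.5000/8 = 156.18750
Σ(xᵢ − x̄)³ = 21125.2500 ⇒ m₃ = 21125.2500/8 = 2640.65625
m₂^(3/2) = 156.18750^(1.5) = 1951.95324
g₁ = m₃ / m₂^(3/2) = 2640.65625 / 1951.95324 ≈ 1.3528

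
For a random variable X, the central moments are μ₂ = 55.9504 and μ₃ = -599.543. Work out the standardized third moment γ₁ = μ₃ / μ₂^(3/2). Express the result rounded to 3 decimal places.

-1.433

σ = √μ₂ = √55.9504 = 7.48000
σ³ = μ₂^(3/2) = 418.50899
γ₁ = μ₃/σ³ = -599.543 / 418.50899 ≈ -1.433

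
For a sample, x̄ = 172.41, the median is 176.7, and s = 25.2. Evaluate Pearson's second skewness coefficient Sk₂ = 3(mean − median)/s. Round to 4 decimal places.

-0.5107

Sk₂ = 3(172.41 − 176.7) / 25.2 = 3 × -4.2900 / 25.2
    = -12.8700 / 25.2 ≈ -0.5107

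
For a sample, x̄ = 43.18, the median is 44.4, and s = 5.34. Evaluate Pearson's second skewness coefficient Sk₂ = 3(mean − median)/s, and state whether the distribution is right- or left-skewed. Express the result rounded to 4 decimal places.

Sk₂ = 3(43.18 − 44.4) / 5.34 = 3 × -1.2200 / 5.34
    = -3.6600 / 5.34 ≈ -0.6854
Sk₂ < 0 ⇒ mean < median ⇒ left-skewed (negative skew).

-0.6854, left-skewed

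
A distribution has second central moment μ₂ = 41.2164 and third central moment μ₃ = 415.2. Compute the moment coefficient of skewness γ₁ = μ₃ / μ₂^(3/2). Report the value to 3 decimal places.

σ = √μ₂ = √41.2164 = 6.42000
σ³ = μ₂^(3/2) = 264.60929
γ₁ = μ₃/σ³ = 415.2 / 264.60929 ≈ 1.569

1.569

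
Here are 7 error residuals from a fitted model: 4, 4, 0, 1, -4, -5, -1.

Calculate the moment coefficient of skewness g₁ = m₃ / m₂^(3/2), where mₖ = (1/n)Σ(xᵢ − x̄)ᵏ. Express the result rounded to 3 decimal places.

-0.118

x̄ = (4 + 4 + 0 + 1 - 4 - 5 - 1) / 7 = -0.1429
deviations (xᵢ − x̄): 4.1429, 4.1429, 0.1429, 1.1429, -3.8571, -4.8571, -0.8571
Σ(xᵢ − x̄)² = 74.8571 ⇒ m₂ = 74.8571/7 = 10.69388
Σ(xᵢ − x̄)³ = -28.8980 ⇒ m₃ = -28.8980/7 = -4.12828
m₂^(3/2) = 10.69388^(1.5) = 34.97058
g₁ = m₃ / m₂^(3/2) = -4.12828 / 34.97058 ≈ -0.118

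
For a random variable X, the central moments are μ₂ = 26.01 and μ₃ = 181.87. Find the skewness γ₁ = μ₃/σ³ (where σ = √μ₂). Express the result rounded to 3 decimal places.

σ = √μ₂ = √26.01 = 5.10000
σ³ = μ₂^(3/2) = 132.65100
γ₁ = μ₃/σ³ = 181.87 / 132.65100 ≈ 1.371

1.371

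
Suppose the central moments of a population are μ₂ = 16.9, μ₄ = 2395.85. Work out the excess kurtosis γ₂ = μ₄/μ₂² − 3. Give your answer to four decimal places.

5.3885

μ₂² = 16.9² = 285.61000
μ₄/μ₂² = 2395.85 / 285.61000 = 8.38854
γ₂ = 8.38854 − 3 ≈ 5.3885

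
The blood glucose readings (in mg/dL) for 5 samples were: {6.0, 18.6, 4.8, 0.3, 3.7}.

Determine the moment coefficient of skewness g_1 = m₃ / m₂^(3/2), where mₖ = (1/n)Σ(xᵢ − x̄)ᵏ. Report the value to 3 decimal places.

x̄ = (6.0 + 18.6 + 4.8 + 0.3 + 3.7) / 5 = 6.6800
deviations (xᵢ − x̄): -0.6800, 11.9200, -1.8800, -6.3800, -2.9800
Σ(xᵢ − x̄)² = 195.6680 ⇒ m₂ = 195.6680/5 = 39.13360
Σ(xᵢ − x̄)³ = 1400.5531 ⇒ m₃ = 1400.5531/5 = 280.11062
m₂^(3/2) = 39.13360^(1.5) = 244.80749
g_1 = m₃ / m₂^(3/2) = 280.11062 / 244.80749 ≈ 1.144

1.144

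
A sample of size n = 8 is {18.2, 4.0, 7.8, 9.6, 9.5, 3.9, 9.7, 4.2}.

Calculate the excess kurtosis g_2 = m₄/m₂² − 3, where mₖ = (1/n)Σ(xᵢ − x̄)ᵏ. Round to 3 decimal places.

x̄ = 8.3625
Σ(xᵢ − x̄)² = 157.9788 ⇒ m₂ = 19.74734
Σ(xᵢ − x̄)⁴ = 10431.9549 ⇒ m₄ = 1303.99437
m₂² = 389.95759
g_2 = m₄/m₂² − 3 = 3.34394 − 3 ≈ 0.344

0.344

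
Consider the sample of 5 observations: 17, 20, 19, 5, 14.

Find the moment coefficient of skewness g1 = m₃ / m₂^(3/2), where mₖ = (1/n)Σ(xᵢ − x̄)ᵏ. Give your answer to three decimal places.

-1.019

x̄ = (17 + 20 + 19 + 5 + 14) / 5 = 15.0000
deviations (xᵢ − x̄): 2.0000, 5.0000, 4.0000, -10.0000, -1.0000
Σ(xᵢ − x̄)² = 146.0000 ⇒ m₂ = 146.0000/5 = 29.20000
Σ(xᵢ − x̄)³ = -804.0000 ⇒ m₃ = -804.0000/5 = -160.80000
m₂^(3/2) = 29.20000^(1.5) = 157.78811
g1 = m₃ / m₂^(3/2) = -160.80000 / 157.78811 ≈ -1.019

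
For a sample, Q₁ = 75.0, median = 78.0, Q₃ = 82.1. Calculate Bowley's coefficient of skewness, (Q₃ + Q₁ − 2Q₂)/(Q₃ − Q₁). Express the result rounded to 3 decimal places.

numerator: Q₃ + Q₁ − 2Q₂ = 82.1 + 75.0 − 2×78.0 = 1.1000
denominator: Q₃ − Q₁ = 82.1 − 75.0 = 7.1000
Bowley skewness = 1.1000 / 7.1000 ≈ 0.155

0.155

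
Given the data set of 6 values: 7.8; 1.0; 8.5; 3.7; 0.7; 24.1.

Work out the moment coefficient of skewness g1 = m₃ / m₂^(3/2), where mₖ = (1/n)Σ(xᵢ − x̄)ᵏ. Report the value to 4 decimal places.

1.2524

x̄ = (7.8 + 1.0 + 8.5 + 3.7 + 0.7 + 24.1) / 6 = 7.6333
deviations (xᵢ − x̄): 0.1667, -6.6333, 0.8667, -3.9333, -6.9333, 16.4667
Σ(xᵢ − x̄)² = 379.4733 ⇒ m₂ = 379.4733/6 = 63.24556
Σ(xᵢ − x̄)³ = 3779.5904 ⇒ m₃ = 3779.5904/6 = 629.93174
m₂^(3/2) = 63.24556^(1.5) = 502.97340
g1 = m₃ / m₂^(3/2) = 629.93174 / 502.97340 ≈ 1.2524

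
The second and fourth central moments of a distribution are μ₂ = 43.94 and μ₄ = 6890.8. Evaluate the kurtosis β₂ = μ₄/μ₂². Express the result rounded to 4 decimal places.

μ₂² = 43.94² = 1930.72360
μ₄/μ₂² = 6890.8 / 1930.72360 = 3.56902
β₂ ≈ 3.5690

3.5690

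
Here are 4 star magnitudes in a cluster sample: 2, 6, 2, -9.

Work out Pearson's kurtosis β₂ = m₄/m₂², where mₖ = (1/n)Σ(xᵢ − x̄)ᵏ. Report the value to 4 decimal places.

x̄ = 0.2500
Σ(xᵢ − x̄)² = 124.7500 ⇒ m₂ = 31.18750
Σ(xᵢ − x̄)⁴ = 8432.8281 ⇒ m₄ = 2108.20703
m₂² = 972.66016
β₂ = m₄/m₂² = 2108.20703 / 972.66016 ≈ 2.1675

2.1675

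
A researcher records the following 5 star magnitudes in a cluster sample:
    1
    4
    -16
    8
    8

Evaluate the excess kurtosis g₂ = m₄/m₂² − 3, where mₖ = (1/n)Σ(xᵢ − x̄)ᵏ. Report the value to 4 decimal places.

-0.1813

x̄ = 1.0000
Σ(xᵢ − x̄)² = 396.0000 ⇒ m₂ = 79.20000
Σ(xᵢ − x̄)⁴ = 88404.0000 ⇒ m₄ = 17680.80000
m₂² = 6272.64000
g₂ = m₄/m₂² − 3 = 2.81872 − 3 ≈ -0.1813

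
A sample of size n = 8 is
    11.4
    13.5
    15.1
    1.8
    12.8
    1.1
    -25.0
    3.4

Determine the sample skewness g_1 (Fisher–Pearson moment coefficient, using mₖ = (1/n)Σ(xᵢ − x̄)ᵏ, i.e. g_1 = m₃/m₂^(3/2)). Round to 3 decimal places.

-1.501

x̄ = (11.4 + 13.5 + 15.1 + 1.8 + 12.8 + 1.1 - 25.0 + 3.4) / 8 = 4.2625
deviations (xᵢ − x̄): 7.1375, 9.2375, 10.8375, -2.4625, 8.5375, -3.1625, -29.2625, -0.8625
Σ(xᵢ − x̄)² = 1199.7188 ⇒ m₂ = 1199.7188/8 = 149.96484
Σ(xᵢ − x̄)³ = -22057.4742 ⇒ m₃ = -22057.4742/8 = -2757.18428
m₂^(3/2) = 149.96484^(1.5) = 1836.47148
g_1 = m₃ / m₂^(3/2) = -2757.18428 / 1836.47148 ≈ -1.501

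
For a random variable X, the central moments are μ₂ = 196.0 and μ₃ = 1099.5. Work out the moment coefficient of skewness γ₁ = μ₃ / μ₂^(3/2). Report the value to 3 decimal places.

0.401

σ = √μ₂ = √196.0 = 14.00000
σ³ = μ₂^(3/2) = 2744.00000
γ₁ = μ₃/σ³ = 1099.5 / 2744.00000 ≈ 0.401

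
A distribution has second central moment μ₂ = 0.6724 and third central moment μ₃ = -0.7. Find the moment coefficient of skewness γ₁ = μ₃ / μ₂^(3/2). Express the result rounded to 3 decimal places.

σ = √μ₂ = √0.6724 = 0.82000
σ³ = μ₂^(3/2) = 0.55137
γ₁ = μ₃/σ³ = -0.7 / 0.55137 ≈ -1.270

-1.270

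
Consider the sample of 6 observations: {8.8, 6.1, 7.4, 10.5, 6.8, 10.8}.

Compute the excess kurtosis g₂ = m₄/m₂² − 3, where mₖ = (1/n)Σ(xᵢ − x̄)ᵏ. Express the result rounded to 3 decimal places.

x̄ = 8.4000
Σ(xᵢ − x̄)² = 19.1800 ⇒ m₂ = 3.19667
Σ(xᵢ − x̄)⁴ = 88.1890 ⇒ m₄ = 14.69817
m₂² = 10.21868
g₂ = m₄/m₂² − 3 = 1.43836 − 3 ≈ -1.562

-1.562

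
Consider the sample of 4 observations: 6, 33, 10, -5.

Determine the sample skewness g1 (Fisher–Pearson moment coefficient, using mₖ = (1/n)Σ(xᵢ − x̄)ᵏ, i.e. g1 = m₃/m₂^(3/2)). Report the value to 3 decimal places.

x̄ = (6 + 33 + 10 - 5) / 4 = 11.0000
deviations (xᵢ − x̄): -5.0000, 22.0000, -1.0000, -16.0000
Σ(xᵢ − x̄)² = 766.0000 ⇒ m₂ = 766.0000/4 = 191.50000
Σ(xᵢ − x̄)³ = 6426.0000 ⇒ m₃ = 6426.0000/4 = 1606.50000
m₂^(3/2) = 191.50000^(1.5) = 2650.04450
g1 = m₃ / m₂^(3/2) = 1606.50000 / 2650.04450 ≈ 0.606

0.606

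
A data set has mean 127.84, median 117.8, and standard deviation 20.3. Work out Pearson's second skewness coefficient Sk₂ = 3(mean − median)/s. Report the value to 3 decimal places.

1.484

Sk₂ = 3(127.84 − 117.8) / 20.3 = 3 × 10.0400 / 20.3
    = 30.1200 / 20.3 ≈ 1.484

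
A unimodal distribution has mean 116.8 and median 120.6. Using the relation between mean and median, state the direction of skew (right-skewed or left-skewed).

left-skewed

mean − median = 116.8 − 120.6 = -3.8
mean < median ⇒ the longer tail is on the left ⇒ left-skewed (negatively skewed).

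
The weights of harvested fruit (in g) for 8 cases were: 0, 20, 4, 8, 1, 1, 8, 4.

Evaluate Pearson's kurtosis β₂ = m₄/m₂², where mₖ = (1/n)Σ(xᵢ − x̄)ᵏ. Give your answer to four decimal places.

3.9243

x̄ = 5.7500
Σ(xᵢ − x̄)² = 297.5000 ⇒ m₂ = 37.18750
Σ(xᵢ − x̄)⁴ = 43415.6563 ⇒ m₄ = 5426.95703
m₂² = 1382.91016
β₂ = m₄/m₂² = 5426.95703 / 1382.91016 ≈ 3.9243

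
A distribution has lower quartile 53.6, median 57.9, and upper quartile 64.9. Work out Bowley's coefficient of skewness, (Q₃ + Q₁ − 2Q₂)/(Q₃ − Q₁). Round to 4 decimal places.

numerator: Q₃ + Q₁ − 2Q₂ = 64.9 + 53.6 − 2×57.9 = 2.7000
denominator: Q₃ − Q₁ = 64.9 − 53.6 = 11.3000
Bowley skewness = 2.7000 / 11.3000 ≈ 0.2389

0.2389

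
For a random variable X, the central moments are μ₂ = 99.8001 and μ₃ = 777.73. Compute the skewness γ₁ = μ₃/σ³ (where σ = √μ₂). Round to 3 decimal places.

σ = √μ₂ = √99.8001 = 9.99000
σ³ = μ₂^(3/2) = 997.00300
γ₁ = μ₃/σ³ = 777.73 / 997.00300 ≈ 0.780

0.780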